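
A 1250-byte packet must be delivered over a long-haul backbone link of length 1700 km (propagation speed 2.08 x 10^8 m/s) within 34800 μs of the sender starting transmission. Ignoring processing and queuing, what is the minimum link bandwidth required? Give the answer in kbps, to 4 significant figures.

375.6 kbps

L = 10000 bits.
Propagation delay = 1700000 / 208000000 = 8173.08 μs.
Transmission budget = 34800 − 8173.08 = 26626.9 μs.
R ≥ L / t_tx = 10000 bits / 0.0266269 s = 375.6 kbps.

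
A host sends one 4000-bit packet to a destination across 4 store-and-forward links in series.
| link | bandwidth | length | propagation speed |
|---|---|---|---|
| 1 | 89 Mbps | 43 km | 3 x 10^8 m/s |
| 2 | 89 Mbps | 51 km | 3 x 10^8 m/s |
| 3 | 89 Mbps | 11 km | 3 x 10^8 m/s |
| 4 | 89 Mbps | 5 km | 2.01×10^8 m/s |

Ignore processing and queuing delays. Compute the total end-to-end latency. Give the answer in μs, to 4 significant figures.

554.7 μs

Transmission delay per hop = L/R = 4000/89000000 = 44.9438 μs; 4 hops → 179.775 μs.
Propagation delays (d/s per hop): 143.333, 170, 36.6667, 24.8756 μs; sum = 374.876 μs.
End-to-end = 554.7 μs.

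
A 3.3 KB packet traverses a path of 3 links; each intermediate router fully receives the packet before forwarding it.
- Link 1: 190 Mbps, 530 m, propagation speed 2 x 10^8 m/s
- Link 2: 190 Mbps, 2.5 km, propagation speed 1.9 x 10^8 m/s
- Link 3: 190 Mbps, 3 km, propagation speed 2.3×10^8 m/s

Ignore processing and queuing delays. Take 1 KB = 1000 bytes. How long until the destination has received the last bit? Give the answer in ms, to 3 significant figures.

L = 26400 bits.
Transmission delay per hop = L/R = 26400/190000000 = 0.138947 ms; 3 hops → 0.416842 ms.
Propagation delays (d/s per hop): 0.00265, 0.0131579, 0.0130435 ms; sum = 0.0288514 ms.
End-to-end = 0.446 ms.

0.446 ms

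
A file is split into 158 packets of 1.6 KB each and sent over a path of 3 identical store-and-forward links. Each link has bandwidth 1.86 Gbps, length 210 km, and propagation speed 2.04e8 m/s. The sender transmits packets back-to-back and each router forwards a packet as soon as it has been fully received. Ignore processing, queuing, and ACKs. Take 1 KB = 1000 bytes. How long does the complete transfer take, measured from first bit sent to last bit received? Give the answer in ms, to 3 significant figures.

Per-hop transmission t_tx = L/R = 12800/1860000000 = 0.00688172 ms.
Per-hop propagation t_prop = 210000/204000000 = 1.02941 ms.
Pipeline fill: first packet needs 3·t_tx to clear all hops; remaining 157 packets each add one t_tx.
Total = (3+158-1)·t_tx + 3·t_prop = 160·0.00688172 + 3·1.02941 = 4.19 ms.

4.19 ms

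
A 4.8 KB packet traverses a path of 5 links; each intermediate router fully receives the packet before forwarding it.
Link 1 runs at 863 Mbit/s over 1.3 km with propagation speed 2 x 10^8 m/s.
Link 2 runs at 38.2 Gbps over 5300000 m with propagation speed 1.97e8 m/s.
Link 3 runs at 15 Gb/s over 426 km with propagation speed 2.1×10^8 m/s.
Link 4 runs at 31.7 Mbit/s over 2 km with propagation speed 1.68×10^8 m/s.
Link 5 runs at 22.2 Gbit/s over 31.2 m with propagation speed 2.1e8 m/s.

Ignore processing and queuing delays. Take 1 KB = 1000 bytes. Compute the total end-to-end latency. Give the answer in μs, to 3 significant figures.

30200 μs

L = 38400 bits.
Transmission delays (L/R per hop): 44.4959, 1.00524, 2.56, 1211.36, 1.72973 μs; sum = 1261.15 μs.
Propagation delays (d/s per hop): 6.5, 26903.6, 2028.57, 11.9048, 0.148571 μs; sum = 28950.7 μs.
End-to-end = 30200 μs.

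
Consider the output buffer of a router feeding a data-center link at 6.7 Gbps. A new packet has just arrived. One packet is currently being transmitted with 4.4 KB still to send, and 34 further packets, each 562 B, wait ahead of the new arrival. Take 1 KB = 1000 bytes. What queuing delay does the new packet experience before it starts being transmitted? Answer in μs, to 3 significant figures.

Each queued packet: L/R = 4496/6700000000 = 0.671045 μs.
34 queued → 22.8155 μs.
Plus remaining 35200 bits of current packet: 5.25373 μs.
Queuing delay = 28.1 μs.

28.1 μs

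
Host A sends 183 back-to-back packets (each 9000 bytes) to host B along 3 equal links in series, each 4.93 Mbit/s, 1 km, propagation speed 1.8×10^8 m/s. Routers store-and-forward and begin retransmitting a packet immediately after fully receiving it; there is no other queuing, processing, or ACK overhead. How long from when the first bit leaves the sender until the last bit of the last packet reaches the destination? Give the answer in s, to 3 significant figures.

Per-hop transmission t_tx = L/R = 72000/4930000 = 0.0146045 s.
Per-hop propagation t_prop = 1000/180000000 = 5.55556e-06 s.
Pipeline fill: first packet needs 3·t_tx to clear all hops; remaining 182 packets each add one t_tx.
Total = (3+183-1)·t_tx + 3·t_prop = 185·0.0146045 + 3·5.55556e-06 = 2.70 s.

2.70 s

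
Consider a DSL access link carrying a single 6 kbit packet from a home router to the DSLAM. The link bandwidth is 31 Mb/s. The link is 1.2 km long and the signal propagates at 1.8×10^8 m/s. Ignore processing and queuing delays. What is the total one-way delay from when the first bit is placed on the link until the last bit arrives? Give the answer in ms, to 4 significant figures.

L = 6000 bits.
Transmission delay = L/R = 6000 / 31000000 = 0.193548 ms.
Propagation delay = d/s = 1200 m / 180000000 m/s = 0.00666667 ms.
Total = 0.2002 ms.

0.2002 ms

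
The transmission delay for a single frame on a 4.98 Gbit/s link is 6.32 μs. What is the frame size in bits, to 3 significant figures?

L = R × t_tx = 4980000000 b/s × 6.32e-06 s = 31473.6 bits.

31500 bits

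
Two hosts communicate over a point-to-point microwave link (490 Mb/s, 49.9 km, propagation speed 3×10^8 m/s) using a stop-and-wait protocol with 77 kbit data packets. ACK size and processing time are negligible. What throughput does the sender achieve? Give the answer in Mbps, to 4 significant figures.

t_tx = L/R = 77000/490000000 = 0.000157143 s.
t_prop = 49900/300000000 = 0.000166333 s; RTT = 0.000332667 s.
Cycle = t_tx + RTT = 0.00048981 s.
Throughput = L / cycle = 77000 / 0.00048981 = 157.2 Mbps.

157.2 Mbps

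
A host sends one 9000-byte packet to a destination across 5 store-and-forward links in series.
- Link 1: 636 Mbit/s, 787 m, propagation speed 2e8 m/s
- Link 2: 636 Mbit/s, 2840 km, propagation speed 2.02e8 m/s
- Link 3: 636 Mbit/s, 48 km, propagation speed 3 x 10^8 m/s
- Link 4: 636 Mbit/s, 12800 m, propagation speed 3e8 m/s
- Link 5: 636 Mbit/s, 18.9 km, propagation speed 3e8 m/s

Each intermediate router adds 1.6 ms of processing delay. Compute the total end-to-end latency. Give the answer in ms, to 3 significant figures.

L = 9000 × 8 = 72000 bits.
Transmission delay per hop = L/R = 72000/636000000 = 0.113208 ms; 5 hops → 0.566038 ms.
Propagation delays (d/s per hop): 0.003935, 14.0594, 0.16, 0.0426667, 0.063 ms; sum = 14.329 ms.
Processing at 4 router(s): 4 × 1.6 ms = 6.4 ms.
End-to-end = 21.3 ms.

21.3 ms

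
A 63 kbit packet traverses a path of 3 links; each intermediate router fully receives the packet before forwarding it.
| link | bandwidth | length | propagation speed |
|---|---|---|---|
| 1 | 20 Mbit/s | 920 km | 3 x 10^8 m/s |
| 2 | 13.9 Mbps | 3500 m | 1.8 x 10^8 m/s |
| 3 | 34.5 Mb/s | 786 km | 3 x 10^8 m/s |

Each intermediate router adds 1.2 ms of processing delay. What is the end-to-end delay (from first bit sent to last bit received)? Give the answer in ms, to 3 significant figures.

L = 63000 bits.
Transmission delays (L/R per hop): 3.15, 4.53237, 1.82609 ms; sum = 9.50846 ms.
Propagation delays (d/s per hop): 3.06667, 0.0194444, 2.62 ms; sum = 5.70611 ms.
Processing at 2 router(s): 2 × 1.2 ms = 2.4 ms.
End-to-end = 17.6 ms.

17.6 ms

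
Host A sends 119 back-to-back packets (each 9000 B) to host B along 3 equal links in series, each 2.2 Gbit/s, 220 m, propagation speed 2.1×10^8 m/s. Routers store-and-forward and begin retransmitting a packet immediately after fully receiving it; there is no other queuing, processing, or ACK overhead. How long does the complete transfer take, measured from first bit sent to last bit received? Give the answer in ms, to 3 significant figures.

Per-hop transmission t_tx = L/R = 72000/2200000000 = 0.0327273 ms.
Per-hop propagation t_prop = 220/210000000 = 0.00104762 ms.
Pipeline fill: first packet needs 3·t_tx to clear all hops; remaining 118 packets each add one t_tx.
Total = (3+119-1)·t_tx + 3·t_prop = 121·0.0327273 + 3·0.00104762 = 3.96 ms.

3.96 ms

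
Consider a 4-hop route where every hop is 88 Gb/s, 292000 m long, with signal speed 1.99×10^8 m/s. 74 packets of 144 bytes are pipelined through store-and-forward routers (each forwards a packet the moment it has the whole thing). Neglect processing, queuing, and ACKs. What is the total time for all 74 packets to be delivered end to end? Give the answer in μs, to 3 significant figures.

Per-hop transmission t_tx = L/R = 1152/88000000000 = 0.0130909 μs.
Per-hop propagation t_prop = 292000/199000000 = 1467.34 μs.
Pipeline fill: first packet needs 4·t_tx to clear all hops; remaining 73 packets each add one t_tx.
Total = (4+74-1)·t_tx + 4·t_prop = 77·0.0130909 + 4·1467.34 = 5870 μs.

5870 μs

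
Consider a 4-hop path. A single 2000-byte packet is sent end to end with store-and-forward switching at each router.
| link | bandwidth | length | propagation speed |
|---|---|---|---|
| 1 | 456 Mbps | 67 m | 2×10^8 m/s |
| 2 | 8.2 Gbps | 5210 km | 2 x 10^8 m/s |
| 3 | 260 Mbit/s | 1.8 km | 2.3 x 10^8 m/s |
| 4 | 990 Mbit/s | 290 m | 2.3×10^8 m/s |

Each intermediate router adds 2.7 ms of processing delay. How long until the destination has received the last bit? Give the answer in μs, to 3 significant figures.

34300 μs

L = 2000 × 8 = 16000 bits.
Transmission delays (L/R per hop): 35.0877, 1.95122, 61.5385, 16.1616 μs; sum = 114.739 μs.
Propagation delays (d/s per hop): 0.335, 26050, 7.82609, 1.26087 μs; sum = 26059.4 μs.
Processing at 3 router(s): 3 × 2.7 ms = 8100 μs.
End-to-end = 34300 μs.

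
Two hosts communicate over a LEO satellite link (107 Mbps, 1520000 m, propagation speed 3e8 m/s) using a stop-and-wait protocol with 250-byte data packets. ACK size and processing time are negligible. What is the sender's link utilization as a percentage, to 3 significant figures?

0.184 %

t_tx = L/R = 2000/107000000 = 1.86916e-05 s.
t_prop = 1520000/300000000 = 0.00506667 s; RTT = 0.0101333 s.
Cycle = t_tx + RTT = 0.010152 s.
Utilization = t_tx / cycle = 1.86916e-05/0.010152 = 0.184 %.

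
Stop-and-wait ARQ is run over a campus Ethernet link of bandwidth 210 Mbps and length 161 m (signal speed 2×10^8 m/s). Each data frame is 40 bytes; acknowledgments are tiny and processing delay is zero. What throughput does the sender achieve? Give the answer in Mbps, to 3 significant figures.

t_tx = L/R = 320/210000000 = 1.52381e-06 s.
t_prop = 161/200000000 = 8.05e-07 s; RTT = 1.61e-06 s.
Cycle = t_tx + RTT = 3.13381e-06 s.
Throughput = L / cycle = 320 / 3.13381e-06 = 102 Mbps.

102 Mbps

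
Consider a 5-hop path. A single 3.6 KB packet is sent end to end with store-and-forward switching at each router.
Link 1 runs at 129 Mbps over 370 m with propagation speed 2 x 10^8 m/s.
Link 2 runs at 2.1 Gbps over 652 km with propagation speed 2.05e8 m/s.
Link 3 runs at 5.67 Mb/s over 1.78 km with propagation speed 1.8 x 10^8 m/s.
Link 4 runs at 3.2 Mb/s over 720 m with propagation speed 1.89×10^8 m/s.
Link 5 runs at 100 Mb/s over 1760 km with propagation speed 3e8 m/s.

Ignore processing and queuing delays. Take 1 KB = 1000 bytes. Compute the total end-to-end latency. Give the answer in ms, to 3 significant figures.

23.7 ms

L = 28800 bits.
Transmission delays (L/R per hop): 0.223256, 0.0137143, 5.07937, 9, 0.288 ms; sum = 14.6043 ms.
Propagation delays (d/s per hop): 0.00185, 3.18049, 0.00988889, 0.00380952, 5.86667 ms; sum = 9.0627 ms.
End-to-end = 23.7 ms.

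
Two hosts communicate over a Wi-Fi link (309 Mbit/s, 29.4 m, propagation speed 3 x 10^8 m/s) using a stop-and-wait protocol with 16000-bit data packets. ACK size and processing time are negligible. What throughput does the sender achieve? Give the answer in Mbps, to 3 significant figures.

t_tx = L/R = 16000/309000000 = 5.17799e-05 s.
t_prop = 29.4/300000000 = 9.8e-08 s; RTT = 1.96e-07 s.
Cycle = t_tx + RTT = 5.19759e-05 s.
Throughput = L / cycle = 16000 / 5.19759e-05 = 308 Mbps.

308 Mbps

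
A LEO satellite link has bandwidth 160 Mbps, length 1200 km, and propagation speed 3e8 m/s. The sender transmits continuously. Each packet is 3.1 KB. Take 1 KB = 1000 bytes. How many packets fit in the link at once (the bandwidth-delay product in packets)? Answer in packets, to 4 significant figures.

25.81 packets

Propagation delay = 1200000 / 300000000 = 0.004 s.
BDP = R × t_prop = 160000000 × 0.004 = 640000 bits.
In packets of 24800 bits: 25.81 packets.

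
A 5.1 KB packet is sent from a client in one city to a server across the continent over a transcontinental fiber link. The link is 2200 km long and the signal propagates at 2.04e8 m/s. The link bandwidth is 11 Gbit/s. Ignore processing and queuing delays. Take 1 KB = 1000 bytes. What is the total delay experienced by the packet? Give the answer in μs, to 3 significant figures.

L = 40800 bits.
Transmission delay = L/R = 40800 / 11000000000 = 3.70909 μs.
Propagation delay = d/s = 2200000 m / 204000000 m/s = 10784.3 μs.
Total = 10800 μs.

10800 μs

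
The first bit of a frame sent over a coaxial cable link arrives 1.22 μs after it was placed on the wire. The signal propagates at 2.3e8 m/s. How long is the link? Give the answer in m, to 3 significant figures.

281 m

d = s × t_prop = 2.3e+08 × 1.22e-06 = 281 m.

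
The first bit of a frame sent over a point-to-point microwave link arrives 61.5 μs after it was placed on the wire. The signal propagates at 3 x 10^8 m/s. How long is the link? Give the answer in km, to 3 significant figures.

d = s × t_prop = 300000000 × 6.15e-05 = 18.5 km.

18.5 km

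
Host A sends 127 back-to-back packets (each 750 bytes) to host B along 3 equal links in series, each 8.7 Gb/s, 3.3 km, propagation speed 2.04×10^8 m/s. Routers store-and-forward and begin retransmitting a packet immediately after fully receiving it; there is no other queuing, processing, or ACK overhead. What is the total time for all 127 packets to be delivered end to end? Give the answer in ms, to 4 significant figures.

0.1375 ms

Per-hop transmission t_tx = L/R = 6000/8700000000 = 0.000689655 ms.
Per-hop propagation t_prop = 3300/204000000 = 0.0161765 ms.
Pipeline fill: first packet needs 3·t_tx to clear all hops; remaining 126 packets each add one t_tx.
Total = (3+127-1)·t_tx + 3·t_prop = 129·0.000689655 + 3·0.0161765 = 0.1375 ms.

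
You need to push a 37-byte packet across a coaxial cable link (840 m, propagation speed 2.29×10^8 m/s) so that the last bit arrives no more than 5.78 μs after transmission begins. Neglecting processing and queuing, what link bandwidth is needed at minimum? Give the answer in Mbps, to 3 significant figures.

140 Mbps

L = 296 bits.
Propagation delay = 840 / 229000000 = 3.66812 μs.
Transmission budget = 5.78 − 3.66812 = 2.11188 μs.
R ≥ L / t_tx = 296 bits / 2.11188e-06 s = 140 Mbps.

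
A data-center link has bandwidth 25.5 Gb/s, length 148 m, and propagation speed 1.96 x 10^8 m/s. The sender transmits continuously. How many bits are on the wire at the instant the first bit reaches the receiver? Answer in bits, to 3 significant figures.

Propagation delay = 148 / 196000000 = 7.55102e-07 s.
BDP = R × t_prop = 25500000000 × 7.55102e-07 = 19255.1 bits.

19300 bits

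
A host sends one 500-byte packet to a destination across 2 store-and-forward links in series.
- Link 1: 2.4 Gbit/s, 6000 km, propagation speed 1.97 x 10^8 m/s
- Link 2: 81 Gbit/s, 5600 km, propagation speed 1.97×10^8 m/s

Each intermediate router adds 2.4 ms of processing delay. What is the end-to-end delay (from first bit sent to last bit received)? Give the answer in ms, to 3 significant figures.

61.3 ms

L = 500 × 8 = 4000 bits.
Transmission delays (L/R per hop): 0.00166667, 4.93827e-05 ms; sum = 0.00171605 ms.
Propagation delays (d/s per hop): 30.4569, 28.4264 ms; sum = 58.8832 ms.
Processing at 1 router(s): 1 × 2.4 ms = 2.4 ms.
End-to-end = 61.3 ms.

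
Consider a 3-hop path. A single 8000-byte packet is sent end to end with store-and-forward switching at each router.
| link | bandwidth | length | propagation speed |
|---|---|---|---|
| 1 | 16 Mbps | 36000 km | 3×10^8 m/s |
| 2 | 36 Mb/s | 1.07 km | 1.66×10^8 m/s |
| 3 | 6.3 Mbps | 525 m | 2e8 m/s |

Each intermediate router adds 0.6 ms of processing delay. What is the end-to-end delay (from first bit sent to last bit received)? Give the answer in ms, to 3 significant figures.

137 ms

L = 8000 × 8 = 64000 bits.
Transmission delays (L/R per hop): 4, 1.77778, 10.1587 ms; sum = 15.9365 ms.
Propagation delays (d/s per hop): 120, 0.00644578, 0.002625 ms; sum = 120.009 ms.
Processing at 2 router(s): 2 × 0.6 ms = 1.2 ms.
End-to-end = 137 ms.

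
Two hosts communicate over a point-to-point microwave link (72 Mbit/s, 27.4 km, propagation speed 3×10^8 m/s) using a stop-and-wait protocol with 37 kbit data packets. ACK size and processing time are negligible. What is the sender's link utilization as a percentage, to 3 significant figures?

t_tx = L/R = 37000/72000000 = 0.000513889 s.
t_prop = 27400/300000000 = 9.13333e-05 s; RTT = 0.000182667 s.
Cycle = t_tx + RTT = 0.000696556 s.
Utilization = t_tx / cycle = 0.000513889/0.000696556 = 73.8 %.

73.8 %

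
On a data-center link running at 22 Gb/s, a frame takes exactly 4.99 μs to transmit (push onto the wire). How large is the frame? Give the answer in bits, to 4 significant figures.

L = R × t_tx = 22000000000 b/s × 4.99e-06 s = 109780 bits.

109800 bits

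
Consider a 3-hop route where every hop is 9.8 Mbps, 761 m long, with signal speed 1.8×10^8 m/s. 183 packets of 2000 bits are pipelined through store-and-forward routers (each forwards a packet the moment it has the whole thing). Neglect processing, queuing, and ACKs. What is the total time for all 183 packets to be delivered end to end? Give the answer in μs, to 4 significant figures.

37770 μs

Per-hop transmission t_tx = L/R = 2000/9800000 = 204.082 μs.
Per-hop propagation t_prop = 761/180000000 = 4.22778 μs.
Pipeline fill: first packet needs 3·t_tx to clear all hops; remaining 182 packets each add one t_tx.
Total = (3+183-1)·t_tx + 3·t_prop = 185·204.082 + 3·4.22778 = 37770 μs.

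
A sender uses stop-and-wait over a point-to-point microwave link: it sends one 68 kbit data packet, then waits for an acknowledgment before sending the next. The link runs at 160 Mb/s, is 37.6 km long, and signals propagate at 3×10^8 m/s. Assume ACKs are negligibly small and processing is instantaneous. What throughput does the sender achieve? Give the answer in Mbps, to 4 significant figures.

100.6 Mbps

t_tx = L/R = 68000/160000000 = 0.000425 s.
t_prop = 37600/300000000 = 0.000125333 s; RTT = 0.000250667 s.
Cycle = t_tx + RTT = 0.000675667 s.
Throughput = L / cycle = 68000 / 0.000675667 = 100.6 Mbps.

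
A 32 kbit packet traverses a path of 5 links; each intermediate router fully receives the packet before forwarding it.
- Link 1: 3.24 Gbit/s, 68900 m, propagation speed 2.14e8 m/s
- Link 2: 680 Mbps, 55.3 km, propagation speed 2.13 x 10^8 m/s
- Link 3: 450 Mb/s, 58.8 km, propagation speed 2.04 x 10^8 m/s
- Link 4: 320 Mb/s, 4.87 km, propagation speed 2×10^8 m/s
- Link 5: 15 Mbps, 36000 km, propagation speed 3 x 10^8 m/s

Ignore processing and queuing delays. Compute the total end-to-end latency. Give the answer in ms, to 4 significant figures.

123.3 ms

L = 32000 bits.
Transmission delays (L/R per hop): 0.00987654, 0.0470588, 0.0711111, 0.1, 2.13333 ms; sum = 2.36138 ms.
Propagation delays (d/s per hop): 0.321963, 0.259624, 0.288235, 0.02435, 120 ms; sum = 120.894 ms.
End-to-end = 123.3 ms.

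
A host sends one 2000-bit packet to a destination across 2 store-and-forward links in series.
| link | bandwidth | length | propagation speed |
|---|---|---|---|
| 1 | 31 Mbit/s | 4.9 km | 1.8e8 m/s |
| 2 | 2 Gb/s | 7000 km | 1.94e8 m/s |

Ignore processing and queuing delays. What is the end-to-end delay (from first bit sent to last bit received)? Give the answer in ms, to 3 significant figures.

36.2 ms

Transmission delays (L/R per hop): 0.0645161, 0.001 ms; sum = 0.0655161 ms.
Propagation delays (d/s per hop): 0.0272222, 36.0825 ms; sum = 36.1097 ms.
End-to-end = 36.2 ms.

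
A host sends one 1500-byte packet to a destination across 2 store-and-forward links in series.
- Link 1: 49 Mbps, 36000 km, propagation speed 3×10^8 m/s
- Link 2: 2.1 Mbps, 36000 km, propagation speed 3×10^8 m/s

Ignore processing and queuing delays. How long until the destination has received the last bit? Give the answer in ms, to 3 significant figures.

246 ms

L = 1500 × 8 = 12000 bits.
Transmission delays (L/R per hop): 0.244898, 5.71429 ms; sum = 5.95918 ms.
Propagation delays (d/s per hop): 120, 120 ms; sum = 240 ms.
End-to-end = 246 ms.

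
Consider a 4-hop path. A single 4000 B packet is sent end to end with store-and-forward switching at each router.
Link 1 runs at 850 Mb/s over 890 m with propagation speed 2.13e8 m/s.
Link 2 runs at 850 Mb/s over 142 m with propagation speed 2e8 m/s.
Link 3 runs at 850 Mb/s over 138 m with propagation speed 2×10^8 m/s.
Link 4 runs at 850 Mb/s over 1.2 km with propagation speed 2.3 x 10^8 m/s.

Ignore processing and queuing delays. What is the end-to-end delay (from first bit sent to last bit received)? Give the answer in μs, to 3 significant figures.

161 μs

L = 4000 × 8 = 32000 bits.
Transmission delay per hop = L/R = 32000/850000000 = 37.6471 μs; 4 hops → 150.588 μs.
Propagation delays (d/s per hop): 4.1784, 0.71, 0.69, 5.21739 μs; sum = 10.7958 μs.
End-to-end = 161 μs.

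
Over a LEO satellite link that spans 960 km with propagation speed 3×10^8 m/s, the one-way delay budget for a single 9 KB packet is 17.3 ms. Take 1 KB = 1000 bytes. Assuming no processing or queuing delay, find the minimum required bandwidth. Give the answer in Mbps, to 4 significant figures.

L = 72000 bits.
Propagation delay = 960000 / 300000000 = 3.2 ms.
Transmission budget = 17.3 − 3.2 = 14.1 ms.
R ≥ L / t_tx = 72000 bits / 0.0141 s = 5.106 Mbps.

5.106 Mbps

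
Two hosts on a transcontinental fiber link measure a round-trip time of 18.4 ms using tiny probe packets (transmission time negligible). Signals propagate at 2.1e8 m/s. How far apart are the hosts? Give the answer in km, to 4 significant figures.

One-way propagation = RTT/2 = 9.2 ms.
d = s × t = 210000000 × 0.0092 = 1932 km.

1932 km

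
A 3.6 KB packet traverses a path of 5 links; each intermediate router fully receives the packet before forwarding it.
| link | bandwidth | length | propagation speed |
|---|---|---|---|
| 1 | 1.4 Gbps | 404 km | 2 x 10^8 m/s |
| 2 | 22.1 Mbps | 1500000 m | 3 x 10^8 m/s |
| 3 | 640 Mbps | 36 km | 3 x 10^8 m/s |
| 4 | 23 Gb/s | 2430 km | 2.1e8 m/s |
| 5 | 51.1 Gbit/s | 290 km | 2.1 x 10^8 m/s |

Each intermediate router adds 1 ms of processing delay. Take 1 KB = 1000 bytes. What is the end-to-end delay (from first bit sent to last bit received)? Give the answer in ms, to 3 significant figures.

25.5 ms

L = 28800 bits.
Transmission delays (L/R per hop): 0.0205714, 1.30317, 0.045, 0.00125217, 0.000563601 ms; sum = 1.37055 ms.
Propagation delays (d/s per hop): 2.02, 5, 0.12, 11.5714, 1.38095 ms; sum = 20.0924 ms.
Processing at 4 router(s): 4 × 1 ms = 4 ms.
End-to-end = 25.5 ms.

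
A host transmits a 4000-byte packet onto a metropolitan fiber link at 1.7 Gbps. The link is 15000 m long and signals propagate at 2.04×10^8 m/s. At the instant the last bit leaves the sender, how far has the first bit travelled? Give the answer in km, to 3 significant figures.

t_tx = L/R = 32000/1700000000 = 1.88235e-05 s.
Distance = s × t_tx = 204000000 × 1.88235e-05 = 3.84 km.

3.84 km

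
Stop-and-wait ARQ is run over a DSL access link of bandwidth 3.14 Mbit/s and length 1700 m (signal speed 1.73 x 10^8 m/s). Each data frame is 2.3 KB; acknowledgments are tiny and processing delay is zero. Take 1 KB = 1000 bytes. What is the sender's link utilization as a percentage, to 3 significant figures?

99.7 %

t_tx = L/R = 18400/3140000 = 0.00585987 s.
t_prop = 1700/173000000 = 9.82659e-06 s; RTT = 1.96532e-05 s.
Cycle = t_tx + RTT = 0.00587953 s.
Utilization = t_tx / cycle = 0.00585987/0.00587953 = 99.7 %.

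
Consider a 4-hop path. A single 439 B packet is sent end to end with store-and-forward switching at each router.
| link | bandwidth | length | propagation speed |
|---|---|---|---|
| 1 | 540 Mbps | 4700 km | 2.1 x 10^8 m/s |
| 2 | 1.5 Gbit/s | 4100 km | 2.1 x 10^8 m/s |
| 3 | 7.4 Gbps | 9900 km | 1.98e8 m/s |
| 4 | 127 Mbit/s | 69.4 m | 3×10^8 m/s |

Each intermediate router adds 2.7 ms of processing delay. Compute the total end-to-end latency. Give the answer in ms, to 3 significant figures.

L = 439 × 8 = 3512 bits.
Transmission delays (L/R per hop): 0.0065037, 0.00234133, 0.000474595, 0.0276535 ms; sum = 0.0369732 ms.
Propagation delays (d/s per hop): 22.381, 19.5238, 50, 0.000231333 ms; sum = 91.905 ms.
Processing at 3 router(s): 3 × 2.7 ms = 8.1 ms.
End-to-end = 100 ms.

100 ms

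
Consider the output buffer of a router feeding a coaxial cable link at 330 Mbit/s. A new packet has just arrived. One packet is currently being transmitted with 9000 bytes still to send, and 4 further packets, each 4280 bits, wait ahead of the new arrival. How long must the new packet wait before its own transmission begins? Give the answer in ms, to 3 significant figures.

0.270 ms

Each queued packet: L/R = 4280/330000000 = 0.0129697 ms.
4 queued → 0.0518788 ms.
Plus remaining 72000 bits of current packet: 0.218182 ms.
Queuing delay = 0.270 ms.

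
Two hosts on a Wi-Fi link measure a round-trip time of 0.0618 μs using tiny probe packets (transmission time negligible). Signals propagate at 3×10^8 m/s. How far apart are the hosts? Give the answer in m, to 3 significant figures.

9.27 m

One-way propagation = RTT/2 = 0.0309 μs.
d = s × t = 300000000 × 3.09e-08 = 9.27 m.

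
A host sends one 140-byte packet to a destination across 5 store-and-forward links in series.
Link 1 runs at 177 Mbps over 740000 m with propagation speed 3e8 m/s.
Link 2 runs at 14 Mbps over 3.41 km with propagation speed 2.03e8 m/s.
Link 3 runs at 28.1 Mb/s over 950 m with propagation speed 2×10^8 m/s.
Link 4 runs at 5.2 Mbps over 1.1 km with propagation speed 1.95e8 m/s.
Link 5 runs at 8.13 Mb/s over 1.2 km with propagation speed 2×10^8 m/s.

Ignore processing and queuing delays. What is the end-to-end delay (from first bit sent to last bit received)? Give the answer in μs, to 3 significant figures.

2980 μs

L = 140 × 8 = 1120 bits.
Transmission delays (L/R per hop): 6.32768, 80, 39.8577, 215.385, 137.761 μs; sum = 479.331 μs.
Propagation delays (d/s per hop): 2466.67, 16.798, 4.75, 5.64103, 6 μs; sum = 2499.86 μs.
End-to-end = 2980 μs.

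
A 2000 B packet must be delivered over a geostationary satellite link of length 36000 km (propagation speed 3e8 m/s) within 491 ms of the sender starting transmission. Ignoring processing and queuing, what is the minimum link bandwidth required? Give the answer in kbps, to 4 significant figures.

L = 16000 bits.
Propagation delay = 36000000 / 300000000 = 120 ms.
Transmission budget = 491 − 120 = 371 ms.
R ≥ L / t_tx = 16000 bits / 0.371 s = 43.13 kbps.

43.13 kbps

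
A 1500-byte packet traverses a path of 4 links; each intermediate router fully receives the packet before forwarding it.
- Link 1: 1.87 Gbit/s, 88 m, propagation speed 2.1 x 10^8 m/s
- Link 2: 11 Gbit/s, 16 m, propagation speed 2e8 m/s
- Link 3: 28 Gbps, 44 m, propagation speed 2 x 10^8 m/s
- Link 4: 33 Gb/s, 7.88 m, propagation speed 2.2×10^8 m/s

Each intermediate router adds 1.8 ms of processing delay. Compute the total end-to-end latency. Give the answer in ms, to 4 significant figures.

L = 1500 × 8 = 12000 bits.
Transmission delays (L/R per hop): 0.00641711, 0.00109091, 0.000428571, 0.000363636 ms; sum = 0.00830023 ms.
Propagation delays (d/s per hop): 0.000419048, 8e-05, 0.00022, 3.58182e-05 ms; sum = 0.000754866 ms.
Processing at 3 router(s): 3 × 1.8 ms = 5.4 ms.
End-to-end = 5.409 ms.

5.409 ms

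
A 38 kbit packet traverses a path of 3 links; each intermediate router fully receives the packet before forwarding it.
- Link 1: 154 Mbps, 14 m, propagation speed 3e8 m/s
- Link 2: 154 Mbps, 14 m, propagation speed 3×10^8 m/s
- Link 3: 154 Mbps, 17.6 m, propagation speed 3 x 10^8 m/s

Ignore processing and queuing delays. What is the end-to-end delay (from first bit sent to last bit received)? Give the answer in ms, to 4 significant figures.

L = 38000 bits.
Transmission delay per hop = L/R = 38000/154000000 = 0.246753 ms; 3 hops → 0.74026 ms.
Propagation delays (d/s per hop): 4.66667e-05, 4.66667e-05, 5.86667e-05 ms; sum = 0.000152 ms.
End-to-end = 0.7404 ms.

0.7404 ms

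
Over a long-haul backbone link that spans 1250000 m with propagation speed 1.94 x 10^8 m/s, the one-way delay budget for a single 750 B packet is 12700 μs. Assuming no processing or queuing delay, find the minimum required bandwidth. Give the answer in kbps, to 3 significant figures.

959 kbps

L = 6000 bits.
Propagation delay = 1250000 / 194000000 = 6443.3 μs.
Transmission budget = 12700 − 6443.3 = 6256.7 μs.
R ≥ L / t_tx = 6000 bits / 0.0062567 s = 959 kbps.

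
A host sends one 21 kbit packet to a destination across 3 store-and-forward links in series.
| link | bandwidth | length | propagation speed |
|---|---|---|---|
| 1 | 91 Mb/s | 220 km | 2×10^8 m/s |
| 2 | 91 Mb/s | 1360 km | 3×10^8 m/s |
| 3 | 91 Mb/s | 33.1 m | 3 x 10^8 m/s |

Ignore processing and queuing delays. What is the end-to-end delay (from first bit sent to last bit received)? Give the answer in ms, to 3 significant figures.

L = 21000 bits.
Transmission delay per hop = L/R = 21000/91000000 = 0.230769 ms; 3 hops → 0.692308 ms.
Propagation delays (d/s per hop): 1.1, 4.53333, 0.000110333 ms; sum = 5.63344 ms.
End-to-end = 6.33 ms.

6.33 ms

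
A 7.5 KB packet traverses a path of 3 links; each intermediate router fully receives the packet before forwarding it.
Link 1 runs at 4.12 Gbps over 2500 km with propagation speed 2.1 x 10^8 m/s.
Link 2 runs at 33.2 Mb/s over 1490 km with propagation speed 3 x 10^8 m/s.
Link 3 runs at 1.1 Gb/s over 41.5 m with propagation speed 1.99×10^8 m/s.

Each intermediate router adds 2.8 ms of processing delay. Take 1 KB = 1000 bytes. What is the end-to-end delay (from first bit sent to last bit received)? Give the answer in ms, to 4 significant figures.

24.35 ms

L = 60000 bits.
Transmission delays (L/R per hop): 0.0145631, 1.80723, 0.0545455 ms; sum = 1.87634 ms.
Propagation delays (d/s per hop): 11.9048, 4.96667, 0.000208543 ms; sum = 16.8716 ms.
Processing at 2 router(s): 2 × 2.8 ms = 5.6 ms.
End-to-end = 24.35 ms.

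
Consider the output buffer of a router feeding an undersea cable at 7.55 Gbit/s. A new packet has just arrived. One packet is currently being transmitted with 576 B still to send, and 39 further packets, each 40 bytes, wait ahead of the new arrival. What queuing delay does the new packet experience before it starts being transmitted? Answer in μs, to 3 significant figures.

2.26 μs

Each queued packet: L/R = 320/7550000000 = 0.0423841 μs.
39 queued → 1.65298 μs.
Plus remaining 4608 bits of current packet: 0.610331 μs.
Queuing delay = 2.26 μs.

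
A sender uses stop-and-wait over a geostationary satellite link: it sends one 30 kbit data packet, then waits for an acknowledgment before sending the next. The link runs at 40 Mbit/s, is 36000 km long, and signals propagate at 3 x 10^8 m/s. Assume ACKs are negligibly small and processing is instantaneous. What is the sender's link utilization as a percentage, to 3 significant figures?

t_tx = L/R = 30000/40000000 = 0.00075 s.
t_prop = 36000000/300000000 = 0.12 s; RTT = 0.24 s.
Cycle = t_tx + RTT = 0.24075 s.
Utilization = t_tx / cycle = 0.00075/0.24075 = 0.312 %.

0.312 %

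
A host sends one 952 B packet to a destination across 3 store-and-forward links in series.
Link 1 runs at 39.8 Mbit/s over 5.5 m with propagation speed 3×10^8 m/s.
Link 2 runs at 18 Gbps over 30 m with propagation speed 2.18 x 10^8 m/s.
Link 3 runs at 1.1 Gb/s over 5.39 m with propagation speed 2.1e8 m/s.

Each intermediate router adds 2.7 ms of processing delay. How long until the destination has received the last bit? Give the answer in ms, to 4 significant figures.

L = 952 × 8 = 7616 bits.
Transmission delays (L/R per hop): 0.191357, 0.000423111, 0.00692364 ms; sum = 0.198704 ms.
Propagation delays (d/s per hop): 1.83333e-05, 0.000137615, 2.56667e-05 ms; sum = 0.000181615 ms.
Processing at 2 router(s): 2 × 2.7 ms = 5.4 ms.
End-to-end = 5.599 ms.

5.599 ms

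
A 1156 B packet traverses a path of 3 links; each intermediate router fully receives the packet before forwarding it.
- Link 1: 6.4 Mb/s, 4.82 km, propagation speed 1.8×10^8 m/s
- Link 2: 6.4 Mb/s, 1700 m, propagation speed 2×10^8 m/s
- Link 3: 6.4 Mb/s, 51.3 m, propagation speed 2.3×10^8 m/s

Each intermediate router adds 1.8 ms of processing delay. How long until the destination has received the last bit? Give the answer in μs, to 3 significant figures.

7970 μs

L = 1156 × 8 = 9248 bits.
Transmission delay per hop = L/R = 9248/6400000 = 1445 μs; 3 hops → 4335 μs.
Propagation delays (d/s per hop): 26.7778, 8.5, 0.223043 μs; sum = 35.5008 μs.
Processing at 2 router(s): 2 × 1.8 ms = 3600 μs.
End-to-end = 7970 μs.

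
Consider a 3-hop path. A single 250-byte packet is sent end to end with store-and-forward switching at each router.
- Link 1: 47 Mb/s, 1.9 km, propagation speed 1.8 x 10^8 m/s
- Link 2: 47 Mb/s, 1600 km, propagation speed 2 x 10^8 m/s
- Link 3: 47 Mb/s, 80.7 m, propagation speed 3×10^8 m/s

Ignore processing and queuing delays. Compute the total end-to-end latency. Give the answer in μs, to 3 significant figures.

8140 μs

L = 250 × 8 = 2000 bits.
Transmission delay per hop = L/R = 2000/47000000 = 42.5532 μs; 3 hops → 127.66 μs.
Propagation delays (d/s per hop): 10.5556, 8000, 0.269 μs; sum = 8010.82 μs.
End-to-end = 8140 μs.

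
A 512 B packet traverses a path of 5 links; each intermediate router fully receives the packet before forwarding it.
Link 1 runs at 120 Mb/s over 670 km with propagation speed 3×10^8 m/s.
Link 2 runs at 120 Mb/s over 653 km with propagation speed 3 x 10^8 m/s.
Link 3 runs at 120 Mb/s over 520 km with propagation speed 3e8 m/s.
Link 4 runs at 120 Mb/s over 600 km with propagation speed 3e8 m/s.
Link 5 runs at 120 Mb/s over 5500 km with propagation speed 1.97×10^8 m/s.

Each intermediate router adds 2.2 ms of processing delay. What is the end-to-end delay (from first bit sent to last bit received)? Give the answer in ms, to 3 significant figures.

45.0 ms

L = 512 × 8 = 4096 bits.
Transmission delay per hop = L/R = 4096/120000000 = 0.0341333 ms; 5 hops → 0.170667 ms.
Propagation delays (d/s per hop): 2.23333, 2.17667, 1.73333, 2, 27.9188 ms; sum = 36.0621 ms.
Processing at 4 router(s): 4 × 2.2 ms = 8.8 ms.
End-to-end = 45.0 ms.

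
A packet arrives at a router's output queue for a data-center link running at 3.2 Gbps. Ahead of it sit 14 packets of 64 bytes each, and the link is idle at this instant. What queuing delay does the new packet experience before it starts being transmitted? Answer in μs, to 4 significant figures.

2.240 μs

Each queued packet: L/R = 512/3200000000 = 0.16 μs.
14 queued → 2.24 μs.
Queuing delay = 2.240 μs.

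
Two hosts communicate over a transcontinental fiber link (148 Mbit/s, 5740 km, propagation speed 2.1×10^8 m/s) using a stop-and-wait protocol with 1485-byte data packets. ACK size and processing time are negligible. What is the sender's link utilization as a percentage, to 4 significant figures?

0.1466 %

t_tx = L/R = 11880/148000000 = 8.02703e-05 s.
t_prop = 5740000/210000000 = 0.0273333 s; RTT = 0.0546667 s.
Cycle = t_tx + RTT = 0.0547469 s.
Utilization = t_tx / cycle = 8.02703e-05/0.0547469 = 0.1466 %.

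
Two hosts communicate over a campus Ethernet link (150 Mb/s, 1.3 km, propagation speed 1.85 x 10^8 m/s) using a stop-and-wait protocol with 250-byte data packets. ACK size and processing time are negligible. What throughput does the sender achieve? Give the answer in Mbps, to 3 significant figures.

73.0 Mbps

t_tx = L/R = 2000/150000000 = 1.33333e-05 s.
t_prop = 1300/185000000 = 7.02703e-06 s; RTT = 1.40541e-05 s.
Cycle = t_tx + RTT = 2.73874e-05 s.
Throughput = L / cycle = 2000 / 2.73874e-05 = 73.0 Mbps.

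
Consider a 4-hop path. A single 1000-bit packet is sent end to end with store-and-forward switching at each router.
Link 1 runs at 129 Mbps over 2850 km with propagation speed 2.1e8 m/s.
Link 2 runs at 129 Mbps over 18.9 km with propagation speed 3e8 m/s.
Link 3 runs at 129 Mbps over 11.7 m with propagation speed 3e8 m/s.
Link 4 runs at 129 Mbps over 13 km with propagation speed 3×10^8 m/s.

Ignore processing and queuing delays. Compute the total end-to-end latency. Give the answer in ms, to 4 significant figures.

13.71 ms

Transmission delay per hop = L/R = 1000/129000000 = 0.00775194 ms; 4 hops → 0.0310078 ms.
Propagation delays (d/s per hop): 13.5714, 0.063, 3.9e-05, 0.0433333 ms; sum = 13.6778 ms.
End-to-end = 13.71 ms.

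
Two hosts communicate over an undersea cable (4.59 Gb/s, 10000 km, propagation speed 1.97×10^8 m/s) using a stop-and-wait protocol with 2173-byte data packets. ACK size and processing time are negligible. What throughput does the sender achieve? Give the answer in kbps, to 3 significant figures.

t_tx = L/R = 17384/4590000000 = 3.78736e-06 s.
t_prop = 10000000/197000000 = 0.0507614 s; RTT = 0.101523 s.
Cycle = t_tx + RTT = 0.101527 s.
Throughput = L / cycle = 17384 / 0.101527 = 171 kbps.

171 kbps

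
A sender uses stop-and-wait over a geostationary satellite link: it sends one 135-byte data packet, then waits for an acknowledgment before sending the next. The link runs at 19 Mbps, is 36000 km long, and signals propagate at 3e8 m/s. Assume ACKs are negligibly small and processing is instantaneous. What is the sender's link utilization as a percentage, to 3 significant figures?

0.0237 %

t_tx = L/R = 1080/19000000 = 5.68421e-05 s.
t_prop = 36000000/300000000 = 0.12 s; RTT = 0.24 s.
Cycle = t_tx + RTT = 0.240057 s.
Utilization = t_tx / cycle = 5.68421e-05/0.240057 = 0.0237 %.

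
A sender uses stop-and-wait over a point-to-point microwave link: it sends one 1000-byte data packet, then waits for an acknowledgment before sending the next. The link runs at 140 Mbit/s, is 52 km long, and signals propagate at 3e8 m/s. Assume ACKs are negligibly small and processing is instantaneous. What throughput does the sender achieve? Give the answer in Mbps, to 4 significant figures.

t_tx = L/R = 8000/140000000 = 5.71429e-05 s.
t_prop = 52000/300000000 = 0.000173333 s; RTT = 0.000346667 s.
Cycle = t_tx + RTT = 0.00040381 s.
Throughput = L / cycle = 8000 / 0.00040381 = 19.81 Mbps.

19.81 Mbps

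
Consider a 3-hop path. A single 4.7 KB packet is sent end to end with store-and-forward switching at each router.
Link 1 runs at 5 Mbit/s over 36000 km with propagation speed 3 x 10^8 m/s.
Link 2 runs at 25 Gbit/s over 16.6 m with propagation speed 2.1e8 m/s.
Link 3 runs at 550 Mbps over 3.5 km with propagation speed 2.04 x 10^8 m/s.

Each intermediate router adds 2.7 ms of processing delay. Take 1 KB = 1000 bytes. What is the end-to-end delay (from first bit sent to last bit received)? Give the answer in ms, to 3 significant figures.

133 ms

L = 37600 bits.
Transmission delays (L/R per hop): 7.52, 0.001504, 0.0683636 ms; sum = 7.58987 ms.
Propagation delays (d/s per hop): 120, 7.90476e-05, 0.0171569 ms; sum = 120.017 ms.
Processing at 2 router(s): 2 × 2.7 ms = 5.4 ms.
End-to-end = 133 ms.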